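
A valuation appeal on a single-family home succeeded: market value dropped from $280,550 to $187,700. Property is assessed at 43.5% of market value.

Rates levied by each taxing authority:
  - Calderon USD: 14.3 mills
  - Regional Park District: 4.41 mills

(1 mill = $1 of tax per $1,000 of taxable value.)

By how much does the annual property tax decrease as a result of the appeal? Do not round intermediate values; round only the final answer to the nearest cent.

Old assessed value = $280,550 × 0.435 = $122,039.25
New assessed value = $187,700 × 0.435 = $81,649.5
Combined rate = 0.0143 + 0.00441 = 0.01871
Old tax = $122,039.25 × 0.01871 = $2,283.3543675
New tax = $81,649.5 × 0.01871 = $1,527.662145
Reduction = $2,283.3543675 − $1,527.662145 = $755.6922225

$755.69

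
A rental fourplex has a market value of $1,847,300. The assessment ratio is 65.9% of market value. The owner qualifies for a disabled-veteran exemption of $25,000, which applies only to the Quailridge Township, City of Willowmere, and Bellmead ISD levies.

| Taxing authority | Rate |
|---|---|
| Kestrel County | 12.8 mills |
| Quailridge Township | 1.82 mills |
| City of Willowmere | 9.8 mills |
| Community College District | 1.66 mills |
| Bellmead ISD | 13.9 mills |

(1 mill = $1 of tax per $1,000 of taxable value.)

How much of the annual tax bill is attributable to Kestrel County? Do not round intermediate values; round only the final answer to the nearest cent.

Assessed value = $1,847,300 × 0.659 = $1,217,370.7
Kestrel County taxable value = $1,217,370.7 (exemption does not apply)
Kestrel County levy = $1,217,370.7 × 0.0128 = $15,582.34496

$15,582.34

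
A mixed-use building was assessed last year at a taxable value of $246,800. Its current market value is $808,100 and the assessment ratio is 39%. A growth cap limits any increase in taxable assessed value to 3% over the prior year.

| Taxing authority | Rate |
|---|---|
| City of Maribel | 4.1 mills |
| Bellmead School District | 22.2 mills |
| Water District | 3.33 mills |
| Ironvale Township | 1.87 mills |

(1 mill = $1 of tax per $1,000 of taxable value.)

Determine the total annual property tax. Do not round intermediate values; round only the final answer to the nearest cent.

$8,007.43

Uncapped assessed value = $808,100 × 0.39 = $315,159
Cap limit = $246,800 × 1.03 = $254,204
Taxable assessed value = min($315,159, $254,204) = $254,204 (cap binds)
City of Maribel: $254,204 × 0.0041 = $1,042.2364
Bellmead School District: $254,204 × 0.0222 = $5,643.3288
Water District: $254,204 × 0.00333 = $846.49932
Ironvale Township: $254,204 × 0.00187 = $475.36148
Total = $8,007.426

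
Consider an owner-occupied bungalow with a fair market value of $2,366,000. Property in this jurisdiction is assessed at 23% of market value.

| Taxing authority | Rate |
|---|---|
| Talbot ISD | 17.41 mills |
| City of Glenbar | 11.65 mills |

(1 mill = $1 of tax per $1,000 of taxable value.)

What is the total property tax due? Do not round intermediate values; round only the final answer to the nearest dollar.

Assessed value = $2,366,000 × 0.23 = $544,180
Talbot ISD: $544,180 × 0.01741 = $9,474.1738
City of Glenbar: $544,180 × 0.01165 = $6,339.697
Total = $9,474.1738 + $6,339.697 = $15,813.8708

$15,814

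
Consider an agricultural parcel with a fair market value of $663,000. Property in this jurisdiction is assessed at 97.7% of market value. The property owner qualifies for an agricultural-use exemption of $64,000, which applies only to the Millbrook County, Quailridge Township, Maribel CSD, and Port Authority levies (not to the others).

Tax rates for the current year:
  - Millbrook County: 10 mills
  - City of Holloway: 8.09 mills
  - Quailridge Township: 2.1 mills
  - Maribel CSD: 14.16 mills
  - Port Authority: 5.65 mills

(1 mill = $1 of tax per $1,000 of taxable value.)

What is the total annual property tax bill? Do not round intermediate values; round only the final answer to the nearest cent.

Assessed value = $663,000 × 0.977 = $647,751
Millbrook County: ($647,751 − $64,000) × 0.01 = $583,751 × 0.01 = $5,837.51
City of Holloway: $647,751 × 0.00809 = $5,240.30559
Quailridge Township: ($647,751 − $64,000) × 0.0021 = $583,751 × 0.0021 = $1,225.8771
Maribel CSD: ($647,751 − $64,000) × 0.01416 = $583,751 × 0.01416 = $8,265.91416
Port Authority: ($647,751 − $64,000) × 0.00565 = $583,751 × 0.00565 = $3,298.19315
Total = $23,867.8

$23,867.80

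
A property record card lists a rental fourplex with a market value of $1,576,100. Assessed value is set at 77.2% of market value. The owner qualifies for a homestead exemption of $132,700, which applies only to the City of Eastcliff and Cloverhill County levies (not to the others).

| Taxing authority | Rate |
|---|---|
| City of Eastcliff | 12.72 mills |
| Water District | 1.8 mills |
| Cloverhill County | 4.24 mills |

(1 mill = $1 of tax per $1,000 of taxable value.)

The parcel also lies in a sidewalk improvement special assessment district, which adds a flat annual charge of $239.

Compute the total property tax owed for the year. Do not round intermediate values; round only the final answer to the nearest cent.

Assessed value = $1,576,100 × 0.772 = $1,216,749.2
City of Eastcliff: ($1,216,749.2 − $132,700) × 0.01272 = $1,084,049.2 × 0.01272 = $13,789.105824
Water District: $1,216,749.2 × 0.0018 = $2,190.14856
Cloverhill County: ($1,216,749.2 − $132,700) × 0.00424 = $1,084,049.2 × 0.00424 = $4,596.368608
Levies subtotal = $20,575.622992
Total = $20,575.622992 + $239 = $20,814.622992

$20,814.62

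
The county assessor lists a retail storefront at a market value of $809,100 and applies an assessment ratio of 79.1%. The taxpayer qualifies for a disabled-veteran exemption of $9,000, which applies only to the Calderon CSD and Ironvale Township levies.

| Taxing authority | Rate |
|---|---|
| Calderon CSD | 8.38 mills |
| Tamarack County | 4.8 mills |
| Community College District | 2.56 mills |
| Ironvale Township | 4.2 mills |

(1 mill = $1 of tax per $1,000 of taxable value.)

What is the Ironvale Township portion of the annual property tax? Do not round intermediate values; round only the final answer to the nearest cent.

Assessed value = $809,100 × 0.791 = $639,998.1
Ironvale Township taxable value = $639,998.1 − $9,000 = $630,998.1
Ironvale Township levy = $630,998.1 × 0.0042 = $2,650.19202

$2,650.19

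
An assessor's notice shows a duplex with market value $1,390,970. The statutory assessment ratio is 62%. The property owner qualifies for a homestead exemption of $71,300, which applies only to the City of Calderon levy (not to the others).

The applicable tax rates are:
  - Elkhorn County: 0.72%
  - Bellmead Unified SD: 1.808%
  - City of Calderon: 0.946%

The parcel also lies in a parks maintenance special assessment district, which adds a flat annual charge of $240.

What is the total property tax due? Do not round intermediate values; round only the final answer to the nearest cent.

Assessed value = $1,390,970 × 0.62 = $862,401.4
Elkhorn County: $862,401.4 × 0.0072 = $6,209.29008
Bellmead Unified SD: $862,401.4 × 0.01808 = $15,592.217312
City of Calderon: ($862,401.4 − $71,300) × 0.00946 = $791,101.4 × 0.00946 = $7,483.819244
Levies subtotal = $29,285.326636
Total = $29,285.326636 + $240 = $29,525.326636

$29,525.33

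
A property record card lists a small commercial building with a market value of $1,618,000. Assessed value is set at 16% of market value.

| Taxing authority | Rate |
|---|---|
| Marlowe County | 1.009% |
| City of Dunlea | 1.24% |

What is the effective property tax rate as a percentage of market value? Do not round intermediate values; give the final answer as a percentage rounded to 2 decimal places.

0.36%

Assessed value = $1,618,000 × 0.16 = $258,880
Marlowe County: $258,880 × 0.01009 = $2,612.0992
City of Dunlea: $258,880 × 0.0124 = $3,210.112
Total tax = $5,822.2112
Effective rate = $5,822.2112 ÷ $1,618,000 = 0.36% of market value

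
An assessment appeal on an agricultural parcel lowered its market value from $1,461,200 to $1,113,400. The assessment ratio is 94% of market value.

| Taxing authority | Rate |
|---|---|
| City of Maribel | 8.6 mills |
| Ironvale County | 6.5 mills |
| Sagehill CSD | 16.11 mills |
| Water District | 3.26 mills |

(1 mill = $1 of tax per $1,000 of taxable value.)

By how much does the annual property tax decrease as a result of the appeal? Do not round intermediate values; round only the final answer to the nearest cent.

Old assessed value = $1,461,200 × 0.94 = $1,373,528
New assessed value = $1,113,400 × 0.94 = $1,046,596
Combined rate = 0.0086 + 0.0065 + 0.01611 + 0.00326 = 0.03447
Old tax = $1,373,528 × 0.03447 = $47,345.51016
New tax = $1,046,596 × 0.03447 = $36,076.16412
Reduction = $47,345.51016 − $36,076.16412 = $11,269.34604

$11,269.35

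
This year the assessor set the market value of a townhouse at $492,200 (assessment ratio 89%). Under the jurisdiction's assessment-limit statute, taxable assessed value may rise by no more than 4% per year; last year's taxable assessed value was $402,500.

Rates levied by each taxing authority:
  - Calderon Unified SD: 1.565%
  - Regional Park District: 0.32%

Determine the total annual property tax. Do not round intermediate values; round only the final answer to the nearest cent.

Uncapped assessed value = $492,200 × 0.89 = $438,058
Cap limit = $402,500 × 1.04 = $418,600
Taxable assessed value = min($438,058, $418,600) = $418,600 (cap binds)
Calderon Unified SD: $418,600 × 0.01565 = $6,551.09
Regional Park District: $418,600 × 0.0032 = $1,339.52
Total = $7,890.61

$7,890.61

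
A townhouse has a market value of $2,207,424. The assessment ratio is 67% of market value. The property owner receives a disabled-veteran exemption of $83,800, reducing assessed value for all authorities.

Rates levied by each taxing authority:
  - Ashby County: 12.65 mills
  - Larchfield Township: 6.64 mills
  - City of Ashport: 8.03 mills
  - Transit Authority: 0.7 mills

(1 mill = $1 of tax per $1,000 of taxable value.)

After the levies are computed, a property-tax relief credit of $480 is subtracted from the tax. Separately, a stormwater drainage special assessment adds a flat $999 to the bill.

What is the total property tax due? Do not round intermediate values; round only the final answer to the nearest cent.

Assessed value = $2,207,424 × 0.67 = $1,478,974.08
Taxable value = $1,478,974.08 − $83,800 = $1,395,174.08
Ashby County: $1,395,174.08 × 0.01265 = $17,648.952112
Larchfield Township: $1,395,174.08 × 0.00664 = $9,263.9558912
City of Ashport: $1,395,174.08 × 0.00803 = $11,203.2478624
Transit Authority: $1,395,174.08 × 0.0007 = $976.621856
Levies subtotal = $39,092.7777216
After credit = $39,092.7777216 − $480 = $38,612.7777216
Total = $38,612.7777216 + $999 = $39,611.7777216

$39,611.78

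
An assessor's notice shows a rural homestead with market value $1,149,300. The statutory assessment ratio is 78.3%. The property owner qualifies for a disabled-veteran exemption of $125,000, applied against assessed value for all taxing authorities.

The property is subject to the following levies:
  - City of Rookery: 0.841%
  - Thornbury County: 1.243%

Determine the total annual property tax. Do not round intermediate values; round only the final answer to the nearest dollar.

$16,149

Assessed value = $1,149,300 × 0.783 = $899,901.9
Taxable value = $899,901.9 − $125,000 = $774,901.9
City of Rookery: $774,901.9 × 0.00841 = $6,516.924979
Thornbury County: $774,901.9 × 0.01243 = $9,632.030617
Total = $6,516.924979 + $9,632.030617 = $16,148.955596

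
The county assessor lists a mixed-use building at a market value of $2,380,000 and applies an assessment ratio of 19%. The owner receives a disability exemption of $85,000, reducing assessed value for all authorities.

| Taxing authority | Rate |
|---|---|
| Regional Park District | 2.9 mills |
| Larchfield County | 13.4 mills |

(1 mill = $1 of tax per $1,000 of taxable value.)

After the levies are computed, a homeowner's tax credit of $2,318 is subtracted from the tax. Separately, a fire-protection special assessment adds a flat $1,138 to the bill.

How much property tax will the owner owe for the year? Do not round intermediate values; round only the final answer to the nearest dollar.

Assessed value = $2,380,000 × 0.19 = $452,200
Taxable value = $452,200 − $85,000 = $367,200
Regional Park District: $367,200 × 0.0029 = $1,064.88
Larchfield County: $367,200 × 0.0134 = $4,920.48
Levies subtotal = $5,985.36
After credit = $5,985.36 − $2,318 = $3,667.36
Total = $3,667.36 + $1,138 = $4,805.36

$4,805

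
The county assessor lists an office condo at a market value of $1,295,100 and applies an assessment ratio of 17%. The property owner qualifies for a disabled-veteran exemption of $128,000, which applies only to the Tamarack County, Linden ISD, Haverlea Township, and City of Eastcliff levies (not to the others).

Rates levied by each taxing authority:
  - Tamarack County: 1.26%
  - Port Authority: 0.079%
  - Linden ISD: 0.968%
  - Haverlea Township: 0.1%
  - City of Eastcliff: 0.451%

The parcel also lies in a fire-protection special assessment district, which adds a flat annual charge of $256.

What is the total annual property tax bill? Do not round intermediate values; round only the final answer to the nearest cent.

Assessed value = $1,295,100 × 0.17 = $220,167
Tamarack County: ($220,167 − $128,000) × 0.0126 = $92,167 × 0.0126 = $1,161.3042
Port Authority: $220,167 × 0.00079 = $173.93193
Linden ISD: ($220,167 − $128,000) × 0.00968 = $92,167 × 0.00968 = $892.17656
Haverlea Township: ($220,167 − $128,000) × 0.001 = $92,167 × 0.001 = $92.167
City of Eastcliff: ($220,167 − $128,000) × 0.00451 = $92,167 × 0.00451 = $415.67317
Levies subtotal = $2,735.25286
Total = $2,735.25286 + $256 = $2,991.25286

$2,991.25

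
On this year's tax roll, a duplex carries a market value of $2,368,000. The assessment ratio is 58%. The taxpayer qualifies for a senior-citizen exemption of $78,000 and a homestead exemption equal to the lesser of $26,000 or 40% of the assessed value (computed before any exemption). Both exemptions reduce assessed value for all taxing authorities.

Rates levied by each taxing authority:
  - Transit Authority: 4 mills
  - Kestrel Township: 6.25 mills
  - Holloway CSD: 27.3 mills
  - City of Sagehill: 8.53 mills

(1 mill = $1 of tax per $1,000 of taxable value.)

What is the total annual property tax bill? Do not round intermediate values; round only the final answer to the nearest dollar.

$58,496

Assessed value = $2,368,000 × 0.58 = $1,373,440
Homestead exemption = min($26,000, 40% × $1,373,440) = min($26,000, $549,376) = $26,000 (dollar cap binds)
Taxable value = $1,373,440 − $78,000 − $26,000 = $1,269,440
Transit Authority: $1,269,440 × 0.004 = $5,077.76
Kestrel Township: $1,269,440 × 0.00625 = $7,934
Holloway CSD: $1,269,440 × 0.0273 = $34,655.712
City of Sagehill: $1,269,440 × 0.00853 = $10,828.3232
Total = $58,495.7952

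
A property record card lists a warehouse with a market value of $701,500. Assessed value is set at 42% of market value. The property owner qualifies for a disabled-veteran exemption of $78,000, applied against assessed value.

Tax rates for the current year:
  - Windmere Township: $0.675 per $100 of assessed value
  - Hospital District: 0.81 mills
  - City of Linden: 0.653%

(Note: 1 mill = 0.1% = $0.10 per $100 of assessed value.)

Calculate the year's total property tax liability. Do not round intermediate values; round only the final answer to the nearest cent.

Assessed value = $701,500 × 0.42 = $294,630
Taxable value = $294,630 − $78,000 = $216,630
Windmere Township: $216,630 × 0.00675 = $1,462.2525
Hospital District: $216,630 × 0.00081 = $175.4703
City of Linden: $216,630 × 0.00653 = $1,414.5939
Total = $3,052.3167

$3,052.32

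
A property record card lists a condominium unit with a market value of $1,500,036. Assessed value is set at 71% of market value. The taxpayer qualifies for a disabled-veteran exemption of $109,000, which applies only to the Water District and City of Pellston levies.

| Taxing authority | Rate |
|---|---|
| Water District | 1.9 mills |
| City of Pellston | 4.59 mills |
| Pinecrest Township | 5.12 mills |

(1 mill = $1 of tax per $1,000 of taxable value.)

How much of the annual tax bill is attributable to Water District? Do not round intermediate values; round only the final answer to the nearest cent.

Assessed value = $1,500,036 × 0.71 = $1,065,025.56
Water District taxable value = $1,065,025.56 − $109,000 = $956,025.56
Water District levy = $956,025.56 × 0.0019 = $1,816.448564

$1,816.45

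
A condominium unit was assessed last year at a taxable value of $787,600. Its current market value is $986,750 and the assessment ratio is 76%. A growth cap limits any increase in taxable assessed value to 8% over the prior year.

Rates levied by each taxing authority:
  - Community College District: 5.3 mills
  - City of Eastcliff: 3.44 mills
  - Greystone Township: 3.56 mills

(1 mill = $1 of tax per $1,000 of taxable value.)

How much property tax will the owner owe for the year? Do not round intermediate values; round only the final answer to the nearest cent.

Uncapped assessed value = $986,750 × 0.76 = $749,930
Cap limit = $787,600 × 1.08 = $850,608
Taxable assessed value = min($749,930, $850,608) = $749,930 (cap does not bind)
Community College District: $749,930 × 0.0053 = $3,974.629
City of Eastcliff: $749,930 × 0.00344 = $2,579.7592
Greystone Township: $749,930 × 0.00356 = $2,669.7508
Total = $9,224.139

$9,224.14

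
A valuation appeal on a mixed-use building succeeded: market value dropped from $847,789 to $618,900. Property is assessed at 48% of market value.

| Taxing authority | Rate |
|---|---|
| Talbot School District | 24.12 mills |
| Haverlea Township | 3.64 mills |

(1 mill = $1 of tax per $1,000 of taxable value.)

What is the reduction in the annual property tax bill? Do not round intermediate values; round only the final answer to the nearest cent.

$3,049.90

Old assessed value = $847,789 × 0.48 = $406,938.72
New assessed value = $618,900 × 0.48 = $297,072
Combined rate = 0.02412 + 0.00364 = 0.02776
Old tax = $406,938.72 × 0.02776 = $11,296.6188672
New tax = $297,072 × 0.02776 = $8,246.71872
Reduction = $11,296.6188672 − $8,246.71872 = $3,049.9001472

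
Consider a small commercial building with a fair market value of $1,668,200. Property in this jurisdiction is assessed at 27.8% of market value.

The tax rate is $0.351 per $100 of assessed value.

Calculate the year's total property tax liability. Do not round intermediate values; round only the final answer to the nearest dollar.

$1,628

Assessed value = $1,668,200 × 0.278 = $463,759.6
Tax = $463,759.6 × 0.00351 = $1,627.796196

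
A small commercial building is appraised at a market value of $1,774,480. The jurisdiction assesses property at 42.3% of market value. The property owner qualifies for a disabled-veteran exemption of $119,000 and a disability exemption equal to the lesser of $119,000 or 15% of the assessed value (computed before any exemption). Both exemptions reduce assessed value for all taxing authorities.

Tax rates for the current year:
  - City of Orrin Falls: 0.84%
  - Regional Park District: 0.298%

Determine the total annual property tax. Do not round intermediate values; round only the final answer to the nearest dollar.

Assessed value = $1,774,480 × 0.423 = $750,605.04
Disability exemption = min($119,000, 15% × $750,605.04) = min($119,000, $112,590.756) = $112,590.756 (percentage binds)
Taxable value = $750,605.04 − $119,000 − $112,590.756 = $519,014.284
City of Orrin Falls: $519,014.284 × 0.0084 = $4,359.7199856
Regional Park District: $519,014.284 × 0.00298 = $1,546.66256632
Total = $5,906.38255192

$5,906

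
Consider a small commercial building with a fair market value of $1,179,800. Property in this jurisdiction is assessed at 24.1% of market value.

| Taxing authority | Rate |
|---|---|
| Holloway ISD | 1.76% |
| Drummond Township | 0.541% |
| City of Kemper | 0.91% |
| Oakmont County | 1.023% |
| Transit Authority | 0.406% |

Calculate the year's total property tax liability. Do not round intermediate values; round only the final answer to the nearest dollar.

$13,193

Assessed value = $1,179,800 × 0.241 = $284,331.8
Holloway ISD: $284,331.8 × 0.0176 = $5,004.23968
Drummond Township: $284,331.8 × 0.00541 = $1,538.235038
City of Kemper: $284,331.8 × 0.0091 = $2,587.41938
Oakmont County: $284,331.8 × 0.01023 = $2,908.714314
Transit Authority: $284,331.8 × 0.00406 = $1,154.387108
Total = $5,004.23968 + $1,538.235038 + $2,587.41938 + $2,908.714314 + $1,154.387108 = $13,192.99552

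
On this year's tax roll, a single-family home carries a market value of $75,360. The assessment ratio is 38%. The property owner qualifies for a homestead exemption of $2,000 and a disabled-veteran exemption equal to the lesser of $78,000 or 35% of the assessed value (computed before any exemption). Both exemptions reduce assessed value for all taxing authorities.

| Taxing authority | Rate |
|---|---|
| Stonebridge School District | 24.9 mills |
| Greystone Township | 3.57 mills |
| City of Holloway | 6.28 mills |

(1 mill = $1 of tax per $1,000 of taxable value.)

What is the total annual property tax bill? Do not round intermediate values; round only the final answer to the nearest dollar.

$577

Assessed value = $75,360 × 0.38 = $28,636.8
Disabled-veteran exemption = min($78,000, 35% × $28,636.8) = min($78,000, $10,022.88) = $10,022.88 (percentage binds)
Taxable value = $28,636.8 − $2,000 − $10,022.88 = $16,613.92
Stonebridge School District: $16,613.92 × 0.0249 = $413.686608
Greystone Township: $16,613.92 × 0.00357 = $59.3116944
City of Holloway: $16,613.92 × 0.00628 = $104.3354176
Total = $577.33372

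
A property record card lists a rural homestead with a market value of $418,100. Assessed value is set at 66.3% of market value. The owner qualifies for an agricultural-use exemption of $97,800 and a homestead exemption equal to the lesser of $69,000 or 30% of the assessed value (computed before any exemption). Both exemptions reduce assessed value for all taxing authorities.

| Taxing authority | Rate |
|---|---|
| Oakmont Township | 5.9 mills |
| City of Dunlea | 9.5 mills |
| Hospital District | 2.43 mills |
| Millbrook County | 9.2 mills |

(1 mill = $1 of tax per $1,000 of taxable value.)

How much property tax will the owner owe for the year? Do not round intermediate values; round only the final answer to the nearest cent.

$2,984.12

Assessed value = $418,100 × 0.663 = $277,200.3
Homestead exemption = min($69,000, 30% × $277,200.3) = min($69,000, $83,160.09) = $69,000 (dollar cap binds)
Taxable value = $277,200.3 − $97,800 − $69,000 = $110,400.3
Oakmont Township: $110,400.3 × 0.0059 = $651.36177
City of Dunlea: $110,400.3 × 0.0095 = $1,048.80285
Hospital District: $110,400.3 × 0.00243 = $268.272729
Millbrook County: $110,400.3 × 0.0092 = $1,015.68276
Total = $2,984.120109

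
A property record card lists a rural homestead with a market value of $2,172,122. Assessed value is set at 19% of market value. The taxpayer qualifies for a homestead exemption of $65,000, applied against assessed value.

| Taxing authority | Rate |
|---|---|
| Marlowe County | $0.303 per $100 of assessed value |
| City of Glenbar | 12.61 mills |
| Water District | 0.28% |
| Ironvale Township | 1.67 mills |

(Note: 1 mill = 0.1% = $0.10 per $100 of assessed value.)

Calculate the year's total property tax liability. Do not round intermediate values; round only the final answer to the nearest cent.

$6,992.31

Assessed value = $2,172,122 × 0.19 = $412,703.18
Taxable value = $412,703.18 − $65,000 = $347,703.18
Marlowe County: $347,703.18 × 0.00303 = $1,053.5406354
City of Glenbar: $347,703.18 × 0.01261 = $4,384.5370998
Water District: $347,703.18 × 0.0028 = $973.568904
Ironvale Township: $347,703.18 × 0.00167 = $580.6643106
Total = $6,992.3109498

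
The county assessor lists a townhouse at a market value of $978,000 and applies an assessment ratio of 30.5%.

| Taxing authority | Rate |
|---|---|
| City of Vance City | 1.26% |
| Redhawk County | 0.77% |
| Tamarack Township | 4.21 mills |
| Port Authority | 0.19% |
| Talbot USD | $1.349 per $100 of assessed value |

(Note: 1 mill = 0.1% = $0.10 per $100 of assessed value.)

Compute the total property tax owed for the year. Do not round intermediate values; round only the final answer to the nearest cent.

Assessed value = $978,000 × 0.305 = $298,290
City of Vance City: $298,290 × 0.0126 = $3,758.454
Redhawk County: $298,290 × 0.0077 = $2,296.833
Tamarack Township: $298,290 × 0.00421 = $1,255.8009
Port Authority: $298,290 × 0.0019 = $566.751
Talbot USD: $298,290 × 0.01349 = $4,023.9321
Total = $11,901.771

$11,901.77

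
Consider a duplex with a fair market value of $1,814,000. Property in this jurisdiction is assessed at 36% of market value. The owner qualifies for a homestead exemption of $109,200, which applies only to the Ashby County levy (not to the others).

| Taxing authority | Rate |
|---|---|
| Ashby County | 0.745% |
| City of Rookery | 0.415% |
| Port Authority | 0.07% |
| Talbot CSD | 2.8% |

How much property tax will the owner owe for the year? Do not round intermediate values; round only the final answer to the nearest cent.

$25,503.97

Assessed value = $1,814,000 × 0.36 = $653,040
Ashby County: ($653,040 − $109,200) × 0.00745 = $543,840 × 0.00745 = $4,051.608
City of Rookery: $653,040 × 0.00415 = $2,710.116
Port Authority: $653,040 × 0.0007 = $457.128
Talbot CSD: $653,040 × 0.028 = $18,285.12
Total = $25,503.972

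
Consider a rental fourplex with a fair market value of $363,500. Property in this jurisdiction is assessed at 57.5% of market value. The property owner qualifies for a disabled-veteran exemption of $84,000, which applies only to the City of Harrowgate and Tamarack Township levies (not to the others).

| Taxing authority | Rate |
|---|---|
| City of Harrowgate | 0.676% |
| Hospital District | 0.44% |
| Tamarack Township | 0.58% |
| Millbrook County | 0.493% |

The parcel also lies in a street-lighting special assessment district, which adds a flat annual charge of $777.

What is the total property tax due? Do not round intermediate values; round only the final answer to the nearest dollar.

$4,297

Assessed value = $363,500 × 0.575 = $209,012.5
City of Harrowgate: ($209,012.5 − $84,000) × 0.00676 = $125,012.5 × 0.00676 = $845.0845
Hospital District: $209,012.5 × 0.0044 = $919.655
Tamarack Township: ($209,012.5 − $84,000) × 0.0058 = $125,012.5 × 0.0058 = $725.0725
Millbrook County: $209,012.5 × 0.00493 = $1,030.431625
Levies subtotal = $3,520.243625
Total = $3,520.243625 + $777 = $4,297.243625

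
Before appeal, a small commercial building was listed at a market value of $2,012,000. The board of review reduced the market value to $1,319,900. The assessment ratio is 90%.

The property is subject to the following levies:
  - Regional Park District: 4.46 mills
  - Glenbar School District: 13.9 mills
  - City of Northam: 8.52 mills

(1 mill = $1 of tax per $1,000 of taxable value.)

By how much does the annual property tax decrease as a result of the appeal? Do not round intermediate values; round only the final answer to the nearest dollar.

$16,743

Old assessed value = $2,012,000 × 0.9 = $1,810,800
New assessed value = $1,319,900 × 0.9 = $1,187,910
Combined rate = 0.00446 + 0.0139 + 0.00852 = 0.02688
Old tax = $1,810,800 × 0.02688 = $48,674.304
New tax = $1,187,910 × 0.02688 = $31,931.0208
Reduction = $48,674.304 − $31,931.0208 = $16,743.2832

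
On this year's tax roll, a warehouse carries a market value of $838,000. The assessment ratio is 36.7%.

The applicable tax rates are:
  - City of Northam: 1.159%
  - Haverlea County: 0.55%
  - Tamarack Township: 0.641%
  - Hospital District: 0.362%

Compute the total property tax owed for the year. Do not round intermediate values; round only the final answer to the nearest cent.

$8,340.65

Assessed value = $838,000 × 0.367 = $307,546
City of Northam: $307,546 × 0.01159 = $3,564.45814
Haverlea County: $307,546 × 0.0055 = $1,691.503
Tamarack Township: $307,546 × 0.00641 = $1,971.36986
Hospital District: $307,546 × 0.00362 = $1,113.31652
Total = $3,564.45814 + $1,691.503 + $1,971.36986 + $1,113.31652 = $8,340.64752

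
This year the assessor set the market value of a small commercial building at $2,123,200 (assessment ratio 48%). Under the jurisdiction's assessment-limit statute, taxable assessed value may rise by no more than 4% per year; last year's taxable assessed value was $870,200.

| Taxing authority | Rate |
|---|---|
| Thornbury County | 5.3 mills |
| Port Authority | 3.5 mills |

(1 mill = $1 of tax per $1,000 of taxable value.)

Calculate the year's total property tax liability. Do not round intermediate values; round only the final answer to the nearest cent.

Uncapped assessed value = $2,123,200 × 0.48 = $1,019,136
Cap limit = $870,200 × 1.04 = $905,008
Taxable assessed value = min($1,019,136, $905,008) = $905,008 (cap binds)
Thornbury County: $905,008 × 0.0053 = $4,796.5424
Port Authority: $905,008 × 0.0035 = $3,167.528
Total = $7,964.0704

$7,964.07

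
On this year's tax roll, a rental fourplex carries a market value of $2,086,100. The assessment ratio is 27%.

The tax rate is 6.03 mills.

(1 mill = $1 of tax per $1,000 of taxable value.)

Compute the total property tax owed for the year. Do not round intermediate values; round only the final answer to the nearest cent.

$3,396.38

Assessed value = $2,086,100 × 0.27 = $563,247
Tax = $563,247 × 0.00603 = $3,396.37941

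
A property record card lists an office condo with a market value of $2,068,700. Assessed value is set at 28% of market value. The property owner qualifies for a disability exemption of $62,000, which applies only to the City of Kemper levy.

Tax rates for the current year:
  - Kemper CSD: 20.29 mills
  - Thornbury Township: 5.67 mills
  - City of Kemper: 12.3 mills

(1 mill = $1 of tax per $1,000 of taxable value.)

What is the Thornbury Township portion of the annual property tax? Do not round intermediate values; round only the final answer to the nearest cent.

$3,284.27

Assessed value = $2,068,700 × 0.28 = $579,236
Thornbury Township taxable value = $579,236 (exemption does not apply)
Thornbury Township levy = $579,236 × 0.00567 = $3,284.26812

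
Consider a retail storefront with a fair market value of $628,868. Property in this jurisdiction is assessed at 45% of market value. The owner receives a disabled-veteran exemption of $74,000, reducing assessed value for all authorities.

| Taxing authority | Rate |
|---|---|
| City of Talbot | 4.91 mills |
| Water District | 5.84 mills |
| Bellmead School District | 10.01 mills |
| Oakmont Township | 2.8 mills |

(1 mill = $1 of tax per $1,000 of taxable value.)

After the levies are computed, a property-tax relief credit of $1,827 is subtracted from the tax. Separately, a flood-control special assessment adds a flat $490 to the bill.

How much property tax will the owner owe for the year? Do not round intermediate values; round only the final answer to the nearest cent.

Assessed value = $628,868 × 0.45 = $282,990.6
Taxable value = $282,990.6 − $74,000 = $208,990.6
City of Talbot: $208,990.6 × 0.00491 = $1,026.143846
Water District: $208,990.6 × 0.00584 = $1,220.505104
Bellmead School District: $208,990.6 × 0.01001 = $2,091.995906
Oakmont Township: $208,990.6 × 0.0028 = $585.17368
Levies subtotal = $4,923.818536
After credit = $4,923.818536 − $1,827 = $3,096.818536
Total = $3,096.818536 + $490 = $3,586.818536

$3,586.82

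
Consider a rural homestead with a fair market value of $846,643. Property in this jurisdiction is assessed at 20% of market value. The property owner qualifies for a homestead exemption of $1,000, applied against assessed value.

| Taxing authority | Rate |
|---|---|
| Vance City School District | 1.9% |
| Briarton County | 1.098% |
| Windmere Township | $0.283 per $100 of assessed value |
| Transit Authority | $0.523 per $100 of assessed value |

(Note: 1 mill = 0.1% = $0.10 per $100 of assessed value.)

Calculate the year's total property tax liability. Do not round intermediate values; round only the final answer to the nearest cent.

Assessed value = $846,643 × 0.2 = $169,328.6
Taxable value = $169,328.6 − $1,000 = $168,328.6
Vance City School District: $168,328.6 × 0.019 = $3,198.2434
Briarton County: $168,328.6 × 0.01098 = $1,848.248028
Windmere Township: $168,328.6 × 0.00283 = $476.369938
Transit Authority: $168,328.6 × 0.00523 = $880.358578
Total = $6,403.219944

$6,403.22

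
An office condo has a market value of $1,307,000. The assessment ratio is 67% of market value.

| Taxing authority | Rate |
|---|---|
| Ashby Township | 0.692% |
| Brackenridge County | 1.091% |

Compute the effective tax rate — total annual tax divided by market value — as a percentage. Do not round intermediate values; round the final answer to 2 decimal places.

Assessed value = $1,307,000 × 0.67 = $875,690
Ashby Township: $875,690 × 0.00692 = $6,059.7748
Brackenridge County: $875,690 × 0.01091 = $9,553.7779
Total tax = $15,613.5527
Effective rate = $15,613.5527 ÷ $1,307,000 = 1.19% of market value

1.19%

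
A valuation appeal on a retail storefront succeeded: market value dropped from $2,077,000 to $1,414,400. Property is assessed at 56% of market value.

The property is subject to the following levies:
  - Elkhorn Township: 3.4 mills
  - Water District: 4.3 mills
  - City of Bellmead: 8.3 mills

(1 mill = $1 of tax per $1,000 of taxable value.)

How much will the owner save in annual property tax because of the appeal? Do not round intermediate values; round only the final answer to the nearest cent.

Old assessed value = $2,077,000 × 0.56 = $1,163,120
New assessed value = $1,414,400 × 0.56 = $792,064
Combined rate = 0.0034 + 0.0043 + 0.0083 = 0.016
Old tax = $1,163,120 × 0.016 = $18,609.92
New tax = $792,064 × 0.016 = $12,673.024
Reduction = $18,609.92 − $12,673.024 = $5,936.896

$5,936.90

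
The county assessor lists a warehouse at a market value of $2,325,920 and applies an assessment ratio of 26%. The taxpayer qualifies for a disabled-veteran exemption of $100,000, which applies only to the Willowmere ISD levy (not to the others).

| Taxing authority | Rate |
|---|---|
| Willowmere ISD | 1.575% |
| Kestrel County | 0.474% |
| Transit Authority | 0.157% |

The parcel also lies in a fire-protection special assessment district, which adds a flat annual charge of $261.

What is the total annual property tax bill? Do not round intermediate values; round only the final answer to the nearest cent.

Assessed value = $2,325,920 × 0.26 = $604,739.2
Willowmere ISD: ($604,739.2 − $100,000) × 0.01575 = $504,739.2 × 0.01575 = $7,949.6424
Kestrel County: $604,739.2 × 0.00474 = $2,866.463808
Transit Authority: $604,739.2 × 0.00157 = $949.440544
Levies subtotal = $11,765.546752
Total = $11,765.546752 + $261 = $12,026.546752

$12,026.55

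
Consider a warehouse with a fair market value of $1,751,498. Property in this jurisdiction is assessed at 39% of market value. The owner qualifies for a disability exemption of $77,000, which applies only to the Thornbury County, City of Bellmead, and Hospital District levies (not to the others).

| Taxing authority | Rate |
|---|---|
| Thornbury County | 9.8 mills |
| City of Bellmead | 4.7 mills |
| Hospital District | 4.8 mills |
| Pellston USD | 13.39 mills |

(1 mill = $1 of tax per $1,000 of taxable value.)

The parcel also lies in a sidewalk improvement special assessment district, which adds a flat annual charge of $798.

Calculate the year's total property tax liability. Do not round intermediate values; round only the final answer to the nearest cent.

Assessed value = $1,751,498 × 0.39 = $683,084.22
Thornbury County: ($683,084.22 − $77,000) × 0.0098 = $606,084.22 × 0.0098 = $5,939.625356
City of Bellmead: ($683,084.22 − $77,000) × 0.0047 = $606,084.22 × 0.0047 = $2,848.595834
Hospital District: ($683,084.22 − $77,000) × 0.0048 = $606,084.22 × 0.0048 = $2,909.204256
Pellston USD: $683,084.22 × 0.01339 = $9,146.4977058
Levies subtotal = $20,843.9231518
Total = $20,843.9231518 + $798 = $21,641.9231518

$21,641.92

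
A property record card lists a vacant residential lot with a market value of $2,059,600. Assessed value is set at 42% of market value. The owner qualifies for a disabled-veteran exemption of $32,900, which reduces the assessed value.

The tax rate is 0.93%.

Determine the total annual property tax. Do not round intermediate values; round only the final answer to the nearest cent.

Assessed value = $2,059,600 × 0.42 = $865,032
Taxable value = $865,032 − $32,900 = $832,132
Tax = $832,132 × 0.0093 = $7,738.8276

$7,738.83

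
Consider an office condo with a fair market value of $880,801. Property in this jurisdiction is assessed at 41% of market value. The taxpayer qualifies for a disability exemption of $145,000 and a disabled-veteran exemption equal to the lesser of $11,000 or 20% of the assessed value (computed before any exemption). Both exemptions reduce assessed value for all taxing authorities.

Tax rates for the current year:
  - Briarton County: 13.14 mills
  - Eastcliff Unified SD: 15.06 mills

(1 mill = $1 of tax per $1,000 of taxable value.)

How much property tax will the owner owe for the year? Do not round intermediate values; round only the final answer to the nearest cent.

$5,784.62

Assessed value = $880,801 × 0.41 = $361,128.41
Disabled-veteran exemption = min($11,000, 20% × $361,128.41) = min($11,000, $72,225.682) = $11,000 (dollar cap binds)
Taxable value = $361,128.41 − $145,000 − $11,000 = $205,128.41
Briarton County: $205,128.41 × 0.01314 = $2,695.3873074
Eastcliff Unified SD: $205,128.41 × 0.01506 = $3,089.2338546
Total = $5,784.621162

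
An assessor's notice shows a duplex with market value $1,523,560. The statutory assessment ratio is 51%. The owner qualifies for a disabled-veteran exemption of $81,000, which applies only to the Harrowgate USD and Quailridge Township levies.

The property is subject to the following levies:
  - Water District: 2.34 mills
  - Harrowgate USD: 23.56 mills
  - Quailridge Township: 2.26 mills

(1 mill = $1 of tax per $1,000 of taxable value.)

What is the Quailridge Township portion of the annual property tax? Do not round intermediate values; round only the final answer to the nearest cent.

Assessed value = $1,523,560 × 0.51 = $777,015.6
Quailridge Township taxable value = $777,015.6 − $81,000 = $696,015.6
Quailridge Township levy = $696,015.6 × 0.00226 = $1,572.995256

$1,573.00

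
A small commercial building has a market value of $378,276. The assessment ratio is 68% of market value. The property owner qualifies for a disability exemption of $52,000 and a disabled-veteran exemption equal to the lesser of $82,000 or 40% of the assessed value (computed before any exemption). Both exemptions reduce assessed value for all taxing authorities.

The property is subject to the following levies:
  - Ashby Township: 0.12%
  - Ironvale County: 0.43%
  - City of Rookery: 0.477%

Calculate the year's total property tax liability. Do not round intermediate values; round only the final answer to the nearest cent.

$1,265.55

Assessed value = $378,276 × 0.68 = $257,227.68
Disabled-veteran exemption = min($82,000, 40% × $257,227.68) = min($82,000, $102,891.072) = $82,000 (dollar cap binds)
Taxable value = $257,227.68 − $52,000 − $82,000 = $123,227.68
Ashby Township: $123,227.68 × 0.0012 = $147.873216
Ironvale County: $123,227.68 × 0.0043 = $529.879024
City of Rookery: $123,227.68 × 0.00477 = $587.7960336
Total = $1,265.5482736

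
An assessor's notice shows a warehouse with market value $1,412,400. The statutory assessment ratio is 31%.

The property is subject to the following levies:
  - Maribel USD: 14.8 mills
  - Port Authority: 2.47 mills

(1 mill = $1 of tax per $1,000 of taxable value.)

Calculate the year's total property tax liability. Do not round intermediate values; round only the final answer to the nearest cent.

$7,561.57

Assessed value = $1,412,400 × 0.31 = $437,844
Maribel USD: $437,844 × 0.0148 = $6,480.0912
Port Authority: $437,844 × 0.00247 = $1,081.47468
Total = $6,480.0912 + $1,081.47468 = $7,561.56588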